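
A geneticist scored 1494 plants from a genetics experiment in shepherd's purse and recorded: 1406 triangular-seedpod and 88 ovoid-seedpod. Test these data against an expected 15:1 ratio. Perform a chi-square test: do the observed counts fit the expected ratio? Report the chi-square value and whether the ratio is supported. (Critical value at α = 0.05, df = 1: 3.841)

The 15:1 ratio has 16 parts, so with N = 1494 the expected counts are:
  triangular-seedpod: 1494 × 15/16 = 1400.625
  ovoid-seedpod: 1494 × 1/16 = 93.375
χ² = Σ (O − E)² / E
  triangular-seedpod: (1406 − 1400.625)² / 1400.625 = 0.0206
  ovoid-seedpod: (88 − 93.375)² / 93.375 = 0.3094
χ² = 0.0206 + 0.3094 = 0.330
Degrees of freedom = 2 − 1 = 1; critical value at α = 0.05 is 3.841.
Since 0.330 < 3.841, we fail to reject the null hypothesis — the data are consistent with the 15:1 ratio.

0.330; consistent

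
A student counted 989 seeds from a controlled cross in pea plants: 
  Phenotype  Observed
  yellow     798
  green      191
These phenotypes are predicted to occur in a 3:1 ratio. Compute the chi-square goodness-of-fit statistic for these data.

The 3:1 ratio has 4 parts, so with N = 989 the expected counts are:
  yellow: 989 × 3/4 = 741.75
  green: 989 × 1/4 = 247.25
χ² = Σ (O − E)² / E
  yellow: (798 − 741.75)² / 741.75 = 4.2657
  green: (191 − 247.25)² / 247.25 = 12.7970
χ² = 4.2657 + 12.7970 = 17.0627 ≈ 17.063

17.063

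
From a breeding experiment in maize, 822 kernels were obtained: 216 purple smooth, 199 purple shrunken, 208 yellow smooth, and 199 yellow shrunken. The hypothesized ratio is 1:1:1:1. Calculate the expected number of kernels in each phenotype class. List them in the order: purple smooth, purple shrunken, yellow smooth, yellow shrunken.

205.5, 205.5, 205.5, 205.5

Total ratio parts = 4. Expected numbers out of 822:
  purple smooth: 822 × 1/4 = 205.5
  purple shrunken: 822 × 1/4 = 205.5
  yellow smooth: 822 × 1/4 = 205.5
  yellow shrunken: 822 × 1/4 = 205.5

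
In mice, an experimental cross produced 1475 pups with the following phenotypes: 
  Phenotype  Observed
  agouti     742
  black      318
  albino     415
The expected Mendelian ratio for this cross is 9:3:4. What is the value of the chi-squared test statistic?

21.277

Total ratio parts = 16. Expected numbers out of 1475:
  agouti: 1475 × 9/16 = 829.6875
  black: 1475 × 3/16 = 276.5625
  albino: 1475 × 4/16 = 368.75
χ² = Σ (O − E)² / E
  agouti: (742 − 829.6875)² / 829.6875 = 9.2675
  black: (318 − 276.5625)² / 276.5625 = 6.2086
  albino: (415 − 368.75)² / 368.75 = 5.8008
χ² = 9.2675 + 6.2086 + 5.8008 = 21.2769 ≈ 21.277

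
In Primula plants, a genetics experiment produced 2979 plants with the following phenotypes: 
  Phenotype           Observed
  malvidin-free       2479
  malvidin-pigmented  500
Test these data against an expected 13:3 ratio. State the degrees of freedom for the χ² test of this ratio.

1

A goodness-of-fit test with 2 phenotype classes has df = 2 − 1 = 1.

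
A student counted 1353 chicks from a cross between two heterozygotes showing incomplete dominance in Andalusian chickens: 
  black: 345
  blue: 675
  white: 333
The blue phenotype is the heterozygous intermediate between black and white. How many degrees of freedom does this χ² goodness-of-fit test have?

2

With incomplete dominance, a heterozygote × heterozygote cross gives a 1:2:1 phenotypic ratio.
A goodness-of-fit test with 3 phenotype classes has df = 3 − 1 = 2.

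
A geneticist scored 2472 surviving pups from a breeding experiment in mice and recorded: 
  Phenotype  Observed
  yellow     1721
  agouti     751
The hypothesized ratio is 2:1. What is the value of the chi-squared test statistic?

9.701

Total ratio parts = 3. Expected numbers out of 2472:
  yellow: 2472 × 2/3 = 1648
  agouti: 2472 × 1/3 = 824
χ² = Σ (O − E)² / E
  yellow: (1721 − 1648)² / 1648 = 3.2336
  agouti: (751 − 824)² / 824 = 6.4672
χ² = 3.2336 + 6.4672 = 9.7008 ≈ 9.701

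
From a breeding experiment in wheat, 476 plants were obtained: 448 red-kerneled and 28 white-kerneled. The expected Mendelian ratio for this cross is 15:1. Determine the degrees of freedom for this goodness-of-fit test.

A goodness-of-fit test with 2 phenotype classes has df = 2 − 1 = 1.

1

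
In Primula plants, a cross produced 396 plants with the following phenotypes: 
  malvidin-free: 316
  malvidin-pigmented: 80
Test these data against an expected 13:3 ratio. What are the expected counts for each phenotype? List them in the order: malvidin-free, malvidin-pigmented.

321.75, 74.25

Under the 13:3 hypothesis (Σ ratio = 16, N = 396):
  malvidin-free: 396 × 13/16 = 321.75
  malvidin-pigmented: 396 × 3/16 = 74.25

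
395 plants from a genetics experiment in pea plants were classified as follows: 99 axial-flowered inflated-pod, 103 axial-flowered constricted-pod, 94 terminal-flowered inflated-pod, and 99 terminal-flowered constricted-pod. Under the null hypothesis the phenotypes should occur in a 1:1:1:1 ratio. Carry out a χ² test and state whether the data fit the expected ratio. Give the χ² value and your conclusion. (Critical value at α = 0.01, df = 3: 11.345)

0.413; consistent

Under the 1:1:1:1 hypothesis (Σ ratio = 4, N = 395):
  axial-flowered inflated-pod: 395 × 1/4 = 98.75
  axial-flowered constricted-pod: 395 × 1/4 = 98.75
  terminal-flowered inflated-pod: 395 × 1/4 = 98.75
  terminal-flowered constricted-pod: 395 × 1/4 = 98.75
χ² = Σ (O − E)² / E
  axial-flowered inflated-pod: (99 − 98.75)² / 98.75 = 0.0006
  axial-flowered constricted-pod: (103 − 98.75)² / 98.75 = 0.1829
  terminal-flowered inflated-pod: (94 − 98.75)² / 98.75 = 0.2285
  terminal-flowered constricted-pod: (99 − 98.75)² / 98.75 = 0.0006
χ² = 0.0006 + 0.1829 + 0.2285 + 0.0006 = 0.4126 ≈ 0.413
Degrees of freedom = 4 − 1 = 3; critical value at α = 0.01 is 11.345.
Since 0.413 < 11.345, we fail to reject the null hypothesis — the data are consistent with the 1:1:1:1 ratio.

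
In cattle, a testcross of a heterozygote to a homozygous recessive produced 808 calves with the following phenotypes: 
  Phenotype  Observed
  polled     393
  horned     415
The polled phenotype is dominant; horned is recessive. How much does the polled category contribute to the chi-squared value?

0.300

A testcross of a heterozygote (Aa × aa) gives a 1:1 phenotypic ratio.
Total ratio parts = 2. Expected numbers out of 808:
  polled: 808 × 1/2 = 404
  horned: 808 × 1/2 = 404
Contribution of polled: (393 − 404)² / 404 = 0.2995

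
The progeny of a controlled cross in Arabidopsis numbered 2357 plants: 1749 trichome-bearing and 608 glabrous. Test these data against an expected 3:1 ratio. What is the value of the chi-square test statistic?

0.796

The 3:1 ratio has 4 parts, so with N = 2357 the expected counts are:
  trichome-bearing: 2357 × 3/4 = 1767.75
  glabrous: 2357 × 1/4 = 589.25
χ² = Σ (O − E)² / E
  trichome-bearing: (1749 − 1767.75)² / 1767.75 = 0.1989
  glabrous: (608 − 589.25)² / 589.25 = 0.5966
χ² = 0.1989 + 0.5966 = 0.7955 ≈ 0.796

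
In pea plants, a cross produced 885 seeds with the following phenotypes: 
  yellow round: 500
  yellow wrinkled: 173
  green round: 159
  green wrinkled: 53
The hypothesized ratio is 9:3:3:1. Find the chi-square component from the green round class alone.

The 9:3:3:1 ratio has 16 parts, so with N = 885 the expected counts are:
  yellow round: 885 × 9/16 = 497.8125
  yellow wrinkled: 885 × 3/16 = 165.9375
  green round: 885 × 3/16 = 165.9375
  green wrinkled: 885 × 1/16 = 55.3125
Contribution of green round: (159 − 165.9375)² / 165.9375 = 0.2900

0.290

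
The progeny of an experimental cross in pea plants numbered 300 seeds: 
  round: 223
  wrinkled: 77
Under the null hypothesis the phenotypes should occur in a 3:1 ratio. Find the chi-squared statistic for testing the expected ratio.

0.071

Expected counts for N = 300 under a 3:1 ratio (total parts = 4):
  round: 300 × 3/4 = 225
  wrinkled: 300 × 1/4 = 75
χ² = Σ (O − E)² / E
  round: (223 − 225)² / 225 = 0.0178
  wrinkled: (77 − 75)² / 75 = 0.0533
χ² = 0.0178 + 0.0533 = 0.0711 ≈ 0.071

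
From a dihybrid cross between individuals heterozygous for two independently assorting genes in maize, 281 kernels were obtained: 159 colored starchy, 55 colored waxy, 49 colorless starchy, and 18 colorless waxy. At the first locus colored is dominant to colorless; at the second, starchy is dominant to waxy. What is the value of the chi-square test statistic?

A dihybrid F₂ with independent assortment and complete dominance at both loci gives a 9:3:3:1 phenotypic ratio.
The 9:3:3:1 ratio has 16 parts, so with N = 281 the expected counts are:
  colored starchy: 281 × 9/16 = 158.0625
  colored waxy: 281 × 3/16 = 52.6875
  colorless starchy: 281 × 3/16 = 52.6875
  colorless waxy: 281 × 1/16 = 17.5625
χ² = Σ (O − E)² / E
  colored starchy: (159 − 158.0625)² / 158.0625 = 0.0056
  colored waxy: (55 − 52.6875)² / 52.6875 = 0.1015
  colorless starchy: (49 − 52.6875)² / 52.6875 = 0.2581
  colorless waxy: (18 − 17.5625)² / 17.5625 = 0.0109
χ² = 0.0056 + 0.1015 + 0.2581 + 0.0109 = 0.3761 ≈ 0.376

0.376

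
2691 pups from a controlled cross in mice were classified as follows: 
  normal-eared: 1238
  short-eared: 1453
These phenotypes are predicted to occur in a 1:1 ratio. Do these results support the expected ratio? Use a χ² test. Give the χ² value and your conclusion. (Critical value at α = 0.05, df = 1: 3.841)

Under the 1:1 hypothesis (Σ ratio = 2, N = 2691):
  normal-eared: 2691 × 1/2 = 1345.5
  short-eared: 2691 × 1/2 = 1345.5
χ² = Σ (O − E)² / E
  normal-eared: (1238 − 1345.5)² / 1345.5 = 8.5888
  short-eared: (1453 − 1345.5)² / 1345.5 = 8.5888
χ² = 8.5888 + 8.5888 = 17.1776 ≈ 17.178
Degrees of freedom = 2 − 1 = 1; critical value at α = 0.05 is 3.841.
Since 17.178 > 3.841, we reject the null hypothesis — the data do not fit the 1:1 ratio.

17.178; not consistent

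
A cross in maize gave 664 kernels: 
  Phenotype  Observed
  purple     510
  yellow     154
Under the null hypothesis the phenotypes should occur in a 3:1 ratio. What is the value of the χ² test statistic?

Total ratio parts = 4. Expected numbers out of 664:
  purple: 664 × 3/4 = 498
  yellow: 664 × 1/4 = 166
χ² = Σ (O − E)² / E
  purple: (510 − 498)² / 498 = 0.2892
  yellow: (154 − 166)² / 166 = 0.8675
χ² = 0.2892 + 0.8675 = 1.1567 ≈ 1.157

1.157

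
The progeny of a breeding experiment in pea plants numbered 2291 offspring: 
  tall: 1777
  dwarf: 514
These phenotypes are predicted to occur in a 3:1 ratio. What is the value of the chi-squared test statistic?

8.035

Expected counts for N = 2291 under a 3:1 ratio (total parts = 4):
  tall: 2291 × 3/4 = 1718.25
  dwarf: 2291 × 1/4 = 572.75
χ² = Σ (O − E)² / E
  tall: (1777 − 1718.25)² / 1718.25 = 2.0088
  dwarf: (514 − 572.75)² / 572.75 = 6.0263
χ² = 2.0088 + 6.0263 = 8.0351 ≈ 8.035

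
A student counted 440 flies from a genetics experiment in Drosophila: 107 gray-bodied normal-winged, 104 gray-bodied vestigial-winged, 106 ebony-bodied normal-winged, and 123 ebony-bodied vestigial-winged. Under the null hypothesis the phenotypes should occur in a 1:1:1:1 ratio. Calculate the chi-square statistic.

2.091

Expected counts for N = 440 under a 1:1:1:1 ratio (total parts = 4):
  gray-bodied normal-winged: 440 × 1/4 = 110
  gray-bodied vestigial-winged: 440 × 1/4 = 110
  ebony-bodied normal-winged: 440 × 1/4 = 110
  ebony-bodied vestigial-winged: 440 × 1/4 = 110
χ² = Σ (O − E)² / E
  gray-bodied normal-winged: (107 − 110)² / 110 = 0.0818
  gray-bodied vestigial-winged: (104 − 110)² / 110 = 0.3273
  ebony-bodied normal-winged: (106 − 110)² / 110 = 0.1455
  ebony-bodied vestigial-winged: (123 − 110)² / 110 = 1.5364
χ² = 0.0818 + 0.3273 + 0.1455 + 1.5364 = 2.091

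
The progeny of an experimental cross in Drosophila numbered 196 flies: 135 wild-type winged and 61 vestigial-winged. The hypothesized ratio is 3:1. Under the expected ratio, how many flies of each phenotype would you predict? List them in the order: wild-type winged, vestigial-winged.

147, 49

The 3:1 ratio has 4 parts, so with N = 196 the expected counts are:
  wild-type winged: 196 × 3/4 = 147
  vestigial-winged: 196 × 1/4 = 49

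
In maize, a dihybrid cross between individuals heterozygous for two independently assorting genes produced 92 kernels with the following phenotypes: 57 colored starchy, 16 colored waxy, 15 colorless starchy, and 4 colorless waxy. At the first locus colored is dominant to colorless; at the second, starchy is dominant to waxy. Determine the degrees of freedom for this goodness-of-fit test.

A dihybrid F₂ with independent assortment and complete dominance at both loci gives a 9:3:3:1 phenotypic ratio.
A goodness-of-fit test with 4 phenotype classes has df = 4 − 1 = 3.

3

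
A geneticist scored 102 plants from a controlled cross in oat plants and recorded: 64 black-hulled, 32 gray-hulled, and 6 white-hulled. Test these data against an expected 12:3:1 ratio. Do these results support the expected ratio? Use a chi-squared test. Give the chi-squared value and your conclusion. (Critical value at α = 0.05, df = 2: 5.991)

10.732; not consistent

Expected counts for N = 102 under a 12:3:1 ratio (total parts = 16):
  black-hulled: 102 × 12/16 = 76.5
  gray-hulled: 102 × 3/16 = 19.125
  white-hulled: 102 × 1/16 = 6.375
χ² = Σ (O − E)² / E
  black-hulled: (64 − 76.5)² / 76.5 = 2.0425
  gray-hulled: (32 − 19.125)² / 19.125 = 8.6675
  white-hulled: (6 − 6.375)² / 6.375 = 0.0221
χ² = 2.0425 + 8.6675 + 0.0221 = 10.7321 ≈ 10.732
Degrees of freedom = 3 − 1 = 2; critical value at α = 0.05 is 5.991.
Since 10.732 > 5.991, we reject the null hypothesis — the data do not fit the 12:3:1 ratio.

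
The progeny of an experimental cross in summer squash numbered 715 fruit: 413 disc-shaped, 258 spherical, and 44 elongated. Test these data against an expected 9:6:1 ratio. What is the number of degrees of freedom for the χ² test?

A goodness-of-fit test with 3 phenotype classes has df = 3 − 1 = 2.

2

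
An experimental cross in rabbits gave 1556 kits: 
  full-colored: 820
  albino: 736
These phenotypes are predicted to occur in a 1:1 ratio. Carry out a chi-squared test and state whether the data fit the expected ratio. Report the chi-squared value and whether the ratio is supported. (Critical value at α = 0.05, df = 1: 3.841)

Total ratio parts = 2. Expected numbers out of 1556:
  full-colored: 1556 × 1/2 = 778
  albino: 1556 × 1/2 = 778
χ² = Σ (O − E)² / E
  full-colored: (820 − 778)² / 778 = 2.2674
  albino: (736 − 778)² / 778 = 2.2674
χ² = 2.2674 + 2.2674 = 4.5348 ≈ 4.535
Degrees of freedom = 2 − 1 = 1; critical value at α = 0.05 is 3.841.
Since 4.535 > 3.841, we reject the null hypothesis — the data do not fit the 1:1 ratio.

4.535; not consistent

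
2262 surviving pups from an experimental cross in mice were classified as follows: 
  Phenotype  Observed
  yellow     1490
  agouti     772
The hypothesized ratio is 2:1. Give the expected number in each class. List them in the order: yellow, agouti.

Total ratio parts = 3. Expected numbers out of 2262:
  yellow: 2262 × 2/3 = 1508
  agouti: 2262 × 1/3 = 754

1508, 754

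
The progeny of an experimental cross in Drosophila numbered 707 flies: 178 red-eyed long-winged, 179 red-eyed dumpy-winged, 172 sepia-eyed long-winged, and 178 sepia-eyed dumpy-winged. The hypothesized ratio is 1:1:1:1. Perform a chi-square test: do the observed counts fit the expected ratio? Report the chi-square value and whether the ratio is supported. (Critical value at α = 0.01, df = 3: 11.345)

Expected counts for N = 707 under a 1:1:1:1 ratio (total parts = 4):
  red-eyed long-winged: 707 × 1/4 = 176.75
  red-eyed dumpy-winged: 707 × 1/4 = 176.75
  sepia-eyed long-winged: 707 × 1/4 = 176.75
  sepia-eyed dumpy-winged: 707 × 1/4 = 176.75
χ² = Σ (O − E)² / E
  red-eyed long-winged: (178 − 176.75)² / 176.75 = 0.0088
  red-eyed dumpy-winged: (179 − 176.75)² / 176.75 = 0.0286
  sepia-eyed long-winged: (172 − 176.75)² / 176.75 = 0.1277
  sepia-eyed dumpy-winged: (178 − 176.75)² / 176.75 = 0.0088
χ² = 0.0088 + 0.0286 + 0.1277 + 0.0088 = 0.1739 ≈ 0.174
Degrees of freedom = 4 − 1 = 3; critical value at α = 0.01 is 11.345.
Since 0.174 < 11.345, we fail to reject the null hypothesis — the data are consistent with the 1:1:1:1 ratio.

0.174; consistent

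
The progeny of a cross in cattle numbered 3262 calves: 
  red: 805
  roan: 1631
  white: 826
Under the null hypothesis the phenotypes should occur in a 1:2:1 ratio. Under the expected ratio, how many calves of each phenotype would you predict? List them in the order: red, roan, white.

Under the 1:2:1 hypothesis (Σ ratio = 4, N = 3262):
  red: 3262 × 1/4 = 815.5
  roan: 3262 × 2/4 = 1631
  white: 3262 × 1/4 = 815.5

815.5, 1631, 815.5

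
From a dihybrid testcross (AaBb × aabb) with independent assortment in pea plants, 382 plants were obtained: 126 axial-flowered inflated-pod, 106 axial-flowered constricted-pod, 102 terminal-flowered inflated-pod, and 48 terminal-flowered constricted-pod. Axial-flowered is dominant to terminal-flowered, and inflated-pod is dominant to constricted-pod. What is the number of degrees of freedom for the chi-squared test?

A dihybrid testcross with independent assortment gives a 1:1:1:1 ratio.
A goodness-of-fit test with 4 phenotype classes has df = 4 − 1 = 3.

3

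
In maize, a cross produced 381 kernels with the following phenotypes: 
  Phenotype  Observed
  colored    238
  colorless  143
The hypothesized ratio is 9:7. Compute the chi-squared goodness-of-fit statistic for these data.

Expected counts for N = 381 under a 9:7 ratio (total parts = 16):
  colored: 381 × 9/16 = 214.3125
  colorless: 381 × 7/16 = 166.6875
χ² = Σ (O − E)² / E
  colored: (238 − 214.3125)² / 214.3125 = 2.6181
  colorless: (143 − 166.6875)² / 166.6875 = 3.3662
χ² = 2.6181 + 3.3662 = 5.9843 ≈ 5.984

5.984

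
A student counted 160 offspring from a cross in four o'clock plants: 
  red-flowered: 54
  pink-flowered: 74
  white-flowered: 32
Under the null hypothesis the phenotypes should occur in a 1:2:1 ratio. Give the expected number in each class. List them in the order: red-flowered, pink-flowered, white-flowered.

40, 80, 40

Expected counts for N = 160 under a 1:2:1 ratio (total parts = 4):
  red-flowered: 160 × 1/4 = 40
  pink-flowered: 160 × 2/4 = 80
  white-flowered: 160 × 1/4 = 40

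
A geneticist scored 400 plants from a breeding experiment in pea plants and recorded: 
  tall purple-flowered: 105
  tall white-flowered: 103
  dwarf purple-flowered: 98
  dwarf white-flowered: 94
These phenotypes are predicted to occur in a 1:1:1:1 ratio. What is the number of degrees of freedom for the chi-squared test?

A goodness-of-fit test with 4 phenotype classes has df = 4 − 1 = 3.

3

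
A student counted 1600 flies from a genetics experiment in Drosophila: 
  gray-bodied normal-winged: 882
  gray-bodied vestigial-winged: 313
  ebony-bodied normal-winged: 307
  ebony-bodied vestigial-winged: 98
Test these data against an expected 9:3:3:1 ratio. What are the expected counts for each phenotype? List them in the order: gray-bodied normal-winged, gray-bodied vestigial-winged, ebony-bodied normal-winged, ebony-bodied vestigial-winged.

900, 300, 300, 100

Under the 9:3:3:1 hypothesis (Σ ratio = 16, N = 1600):
  gray-bodied normal-winged: 1600 × 9/16 = 900
  gray-bodied vestigial-winged: 1600 × 3/16 = 300
  ebony-bodied normal-winged: 1600 × 3/16 = 300
  ebony-bodied vestigial-winged: 1600 × 1/16 = 100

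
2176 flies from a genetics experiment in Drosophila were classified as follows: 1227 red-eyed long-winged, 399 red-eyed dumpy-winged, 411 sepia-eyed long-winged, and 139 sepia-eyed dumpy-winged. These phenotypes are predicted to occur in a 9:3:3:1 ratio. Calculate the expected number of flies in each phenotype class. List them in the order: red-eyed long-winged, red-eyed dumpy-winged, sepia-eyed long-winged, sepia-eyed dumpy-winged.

Under the 9:3:3:1 hypothesis (Σ ratio = 16, N = 2176):
  red-eyed long-winged: 2176 × 9/16 = 1224
  red-eyed dumpy-winged: 2176 × 3/16 = 408
  sepia-eyed long-winged: 2176 × 3/16 = 408
  sepia-eyed dumpy-winged: 2176 × 1/16 = 136

1224, 408, 408, 136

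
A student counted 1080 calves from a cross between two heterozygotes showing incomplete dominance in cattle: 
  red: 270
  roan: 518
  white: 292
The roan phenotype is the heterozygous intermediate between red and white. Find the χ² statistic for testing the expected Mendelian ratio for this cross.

With incomplete dominance, a heterozygote × heterozygote cross gives a 1:2:1 phenotypic ratio.
Expected counts for N = 1080 under a 1:2:1 ratio (total parts = 4):
  red: 1080 × 1/4 = 270
  roan: 1080 × 2/4 = 540
  white: 1080 × 1/4 = 270
χ² = Σ (O − E)² / E
  red: (270 − 270)² / 270 = 0.0000
  roan: (518 − 540)² / 540 = 0.8963
  white: (292 − 270)² / 270 = 1.7926
χ² = 0.0000 + 0.8963 + 1.7926 = 2.6889 ≈ 2.689

2.689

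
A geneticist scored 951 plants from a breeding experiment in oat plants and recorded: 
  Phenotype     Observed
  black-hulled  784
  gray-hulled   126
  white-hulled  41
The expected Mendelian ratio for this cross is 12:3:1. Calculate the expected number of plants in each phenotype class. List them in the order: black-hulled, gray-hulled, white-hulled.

713.25, 178.3125, 59.4375

Expected counts for N = 951 under a 12:3:1 ratio (total parts = 16):
  black-hulled: 951 × 12/16 = 713.25
  gray-hulled: 951 × 3/16 = 178.3125
  white-hulled: 951 × 1/16 = 59.4375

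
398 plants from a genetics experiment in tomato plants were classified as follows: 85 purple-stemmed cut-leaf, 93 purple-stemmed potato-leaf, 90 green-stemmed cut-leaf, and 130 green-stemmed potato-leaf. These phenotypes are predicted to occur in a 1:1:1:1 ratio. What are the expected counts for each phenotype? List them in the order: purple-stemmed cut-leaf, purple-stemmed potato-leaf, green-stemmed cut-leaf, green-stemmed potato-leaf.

99.5, 99.5, 99.5, 99.5

Expected counts for N = 398 under a 1:1:1:1 ratio (total parts = 4):
  purple-stemmed cut-leaf: 398 × 1/4 = 99.5
  purple-stemmed potato-leaf: 398 × 1/4 = 99.5
  green-stemmed cut-leaf: 398 × 1/4 = 99.5
  green-stemmed potato-leaf: 398 × 1/4 = 99.5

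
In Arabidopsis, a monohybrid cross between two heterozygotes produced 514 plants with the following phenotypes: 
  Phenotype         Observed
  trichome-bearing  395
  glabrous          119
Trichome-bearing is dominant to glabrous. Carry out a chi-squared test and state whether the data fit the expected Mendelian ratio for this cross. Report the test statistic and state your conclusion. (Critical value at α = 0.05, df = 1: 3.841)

0.936; consistent

For a monohybrid cross between heterozygotes with complete dominance, the expected phenotypic ratio is 3:1.
The 3:1 ratio has 4 parts, so with N = 514 the expected counts are:
  trichome-bearing: 514 × 3/4 = 385.5
  glabrous: 514 × 1/4 = 128.5
χ² = Σ (O − E)² / E
  trichome-bearing: (395 − 385.5)² / 385.5 = 0.2341
  glabrous: (119 − 128.5)² / 128.5 = 0.7023
χ² = 0.2341 + 0.7023 = 0.9364 ≈ 0.936
Degrees of freedom = 2 − 1 = 1; critical value at α = 0.05 is 3.841.
Since 0.936 < 3.841, we fail to reject the null hypothesis — the data are consistent with the 3:1 ratio.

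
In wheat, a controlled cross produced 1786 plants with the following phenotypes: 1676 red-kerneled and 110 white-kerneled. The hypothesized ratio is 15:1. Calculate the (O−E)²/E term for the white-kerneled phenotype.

0.024

Expected counts for N = 1786 under a 15:1 ratio (total parts = 16):
  red-kerneled: 1786 × 15/16 = 1674.375
  white-kerneled: 1786 × 1/16 = 111.625
Contribution of white-kerneled: (110 − 111.625)² / 111.625 = 0.0237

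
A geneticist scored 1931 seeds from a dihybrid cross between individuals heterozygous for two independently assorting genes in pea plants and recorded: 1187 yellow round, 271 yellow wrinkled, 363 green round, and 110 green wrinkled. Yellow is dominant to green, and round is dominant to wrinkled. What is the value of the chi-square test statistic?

33.209

A dihybrid F₂ with independent assortment and complete dominance at both loci gives a 9:3:3:1 phenotypic ratio.
Under the 9:3:3:1 hypothesis (Σ ratio = 16, N = 1931):
  yellow round: 1931 × 9/16 = 1086.1875
  yellow wrinkled: 1931 × 3/16 = 362.0625
  green round: 1931 × 3/16 = 362.0625
  green wrinkled: 1931 × 1/16 = 120.6875
χ² = Σ (O − E)² / E
  yellow round: (1187 − 1086.1875)² / 1086.1875 = 9.3567
  yellow wrinkled: (271 − 362.0625)² / 362.0625 = 22.9032
  green round: (363 − 362.0625)² / 362.0625 = 0.0024
  green wrinkled: (110 − 120.6875)² / 120.6875 = 0.9464
χ² = 9.3567 + 22.9032 + 0.0024 + 0.9464 = 33.2087 ≈ 33.209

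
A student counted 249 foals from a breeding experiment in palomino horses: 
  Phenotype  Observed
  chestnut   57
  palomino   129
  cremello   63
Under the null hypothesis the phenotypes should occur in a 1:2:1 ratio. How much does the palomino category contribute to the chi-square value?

The 1:2:1 ratio has 4 parts, so with N = 249 the expected counts are:
  chestnut: 249 × 1/4 = 62.25
  palomino: 249 × 2/4 = 124.5
  cremello: 249 × 1/4 = 62.25
Contribution of palomino: (129 − 124.5)² / 124.5 = 0.1627

0.163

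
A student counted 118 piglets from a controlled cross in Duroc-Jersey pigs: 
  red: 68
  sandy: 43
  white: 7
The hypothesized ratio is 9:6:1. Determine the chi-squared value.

The 9:6:1 ratio has 16 parts, so with N = 118 the expected counts are:
  red: 118 × 9/16 = 66.375
  sandy: 118 × 6/16 = 44.25
  white: 118 × 1/16 = 7.375
χ² = Σ (O − E)² / E
  red: (68 − 66.375)² / 66.375 = 0.0398
  sandy: (43 − 44.25)² / 44.25 = 0.0353
  white: (7 − 7.375)² / 7.375 = 0.0191
χ² = 0.0398 + 0.0353 + 0.0191 = 0.0942 ≈ 0.094

0.094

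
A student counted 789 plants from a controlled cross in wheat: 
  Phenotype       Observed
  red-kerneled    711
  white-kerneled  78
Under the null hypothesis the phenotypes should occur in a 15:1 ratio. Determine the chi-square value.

17.802

Total ratio parts = 16. Expected numbers out of 789:
  red-kerneled: 789 × 15/16 = 739.6875
  white-kerneled: 789 × 1/16 = 49.3125
χ² = Σ (O − E)² / E
  red-kerneled: (711 − 739.6875)² / 739.6875 = 1.1126
  white-kerneled: (78 − 49.3125)² / 49.3125 = 16.6889
χ² = 1.1126 + 16.6889 = 17.8015 ≈ 17.802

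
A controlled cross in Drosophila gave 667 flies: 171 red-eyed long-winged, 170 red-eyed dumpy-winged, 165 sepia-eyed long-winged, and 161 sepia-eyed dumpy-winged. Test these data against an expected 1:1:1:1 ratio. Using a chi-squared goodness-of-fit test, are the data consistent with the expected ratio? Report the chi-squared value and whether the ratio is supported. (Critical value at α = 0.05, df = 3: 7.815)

Under the 1:1:1:1 hypothesis (Σ ratio = 4, N = 667):
  red-eyed long-winged: 667 × 1/4 = 166.75
  red-eyed dumpy-winged: 667 × 1/4 = 166.75
  sepia-eyed long-winged: 667 × 1/4 = 166.75
  sepia-eyed dumpy-winged: 667 × 1/4 = 166.75
χ² = Σ (O − E)² / E
  red-eyed long-winged: (171 − 166.75)² / 166.75 = 0.1083
  red-eyed dumpy-winged: (170 − 166.75)² / 166.75 = 0.0633
  sepia-eyed long-winged: (165 − 166.75)² / 166.75 = 0.0184
  sepia-eyed dumpy-winged: (161 − 166.75)² / 166.75 = 0.1983
χ² = 0.1083 + 0.0633 + 0.0184 + 0.1983 = 0.3883 ≈ 0.388
Degrees of freedom = 4 − 1 = 3; critical value at α = 0.05 is 7.815.
Since 0.388 < 7.815, we fail to reject the null hypothesis — the data are consistent with the 1:1:1:1 ratio.

0.388; consistent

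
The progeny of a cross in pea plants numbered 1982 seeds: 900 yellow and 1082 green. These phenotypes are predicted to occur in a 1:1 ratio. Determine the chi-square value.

16.712

Total ratio parts = 2. Expected numbers out of 1982:
  yellow: 1982 × 1/2 = 991
  green: 1982 × 1/2 = 991
χ² = Σ (O − E)² / E
  yellow: (900 − 991)² / 991 = 8.3562
  green: (1082 − 991)² / 991 = 8.3562
χ² = 8.3562 + 8.3562 = 16.7124 ≈ 16.712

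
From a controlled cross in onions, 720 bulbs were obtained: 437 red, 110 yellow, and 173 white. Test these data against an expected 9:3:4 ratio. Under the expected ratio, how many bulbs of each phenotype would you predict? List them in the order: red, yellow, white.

Under the 9:3:4 hypothesis (Σ ratio = 16, N = 720):
  red: 720 × 9/16 = 405
  yellow: 720 × 3/16 = 135
  white: 720 × 4/16 = 180

405, 135, 180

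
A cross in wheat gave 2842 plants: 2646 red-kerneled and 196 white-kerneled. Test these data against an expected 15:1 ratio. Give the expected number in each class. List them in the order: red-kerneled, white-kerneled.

The 15:1 ratio has 16 parts, so with N = 2842 the expected counts are:
  red-kerneled: 2842 × 15/16 = 2664.375
  white-kerneled: 2842 × 1/16 = 177.625

2664.375, 177.625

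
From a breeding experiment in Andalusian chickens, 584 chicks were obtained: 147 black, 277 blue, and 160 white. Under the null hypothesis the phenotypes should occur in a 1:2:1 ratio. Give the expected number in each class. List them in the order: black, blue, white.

Under the 1:2:1 hypothesis (Σ ratio = 4, N = 584):
  black: 584 × 1/4 = 146
  blue: 584 × 2/4 = 292
  white: 584 × 1/4 = 146

146, 292, 146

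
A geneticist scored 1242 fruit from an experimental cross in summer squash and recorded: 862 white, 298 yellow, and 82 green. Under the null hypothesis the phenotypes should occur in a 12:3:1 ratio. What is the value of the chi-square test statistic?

23.645

Under the 12:3:1 hypothesis (Σ ratio = 16, N = 1242):
  white: 1242 × 12/16 = 931.5
  yellow: 1242 × 3/16 = 232.875
  green: 1242 × 1/16 = 77.625
χ² = Σ (O − E)² / E
  white: (862 − 931.5)² / 931.5 = 5.1855
  yellow: (298 − 232.875)² / 232.875 = 18.2126
  green: (82 − 77.625)² / 77.625 = 0.2466
χ² = 5.1855 + 18.2126 + 0.2466 = 23.6447 ≈ 23.645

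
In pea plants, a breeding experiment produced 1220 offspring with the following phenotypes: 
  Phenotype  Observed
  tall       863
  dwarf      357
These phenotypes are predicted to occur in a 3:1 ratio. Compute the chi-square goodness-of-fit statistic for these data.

11.821

Total ratio parts = 4. Expected numbers out of 1220:
  tall: 1220 × 3/4 = 915
  dwarf: 1220 × 1/4 = 305
χ² = Σ (O − E)² / E
  tall: (863 − 915)² / 915 = 2.9552
  dwarf: (357 − 305)² / 305 = 8.8656
χ² = 2.9552 + 8.8656 = 11.8208 ≈ 11.821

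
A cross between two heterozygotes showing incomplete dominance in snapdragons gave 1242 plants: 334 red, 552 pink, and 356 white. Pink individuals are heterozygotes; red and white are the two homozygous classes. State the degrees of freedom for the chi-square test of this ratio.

With incomplete dominance, a heterozygote × heterozygote cross gives a 1:2:1 phenotypic ratio.
A goodness-of-fit test with 3 phenotype classes has df = 3 − 1 = 2.

2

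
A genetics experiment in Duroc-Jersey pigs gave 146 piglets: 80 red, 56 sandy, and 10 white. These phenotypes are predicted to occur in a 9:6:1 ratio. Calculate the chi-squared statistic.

The 9:6:1 ratio has 16 parts, so with N = 146 the expected counts are:
  red: 146 × 9/16 = 82.125
  sandy: 146 × 6/16 = 54.75
  white: 146 × 1/16 = 9.125
χ² = Σ (O − E)² / E
  red: (80 − 82.125)² / 82.125 = 0.0550
  sandy: (56 − 54.75)² / 54.75 = 0.0285
  white: (10 − 9.125)² / 9.125 = 0.0839
χ² = 0.0550 + 0.0285 + 0.0839 = 0.1674 ≈ 0.167

0.167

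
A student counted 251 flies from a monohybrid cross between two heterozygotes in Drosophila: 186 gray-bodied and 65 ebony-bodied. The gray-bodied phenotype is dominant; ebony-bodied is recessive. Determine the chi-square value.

For a monohybrid cross between heterozygotes with complete dominance, the expected phenotypic ratio is 3:1.
Total ratio parts = 4. Expected numbers out of 251:
  gray-bodied: 251 × 3/4 = 188.25
  ebony-bodied: 251 × 1/4 = 62.75
χ² = Σ (O − E)² / E
  gray-bodied: (186 − 188.25)² / 188.25 = 0.0269
  ebony-bodied: (65 − 62.75)² / 62.75 = 0.0807
χ² = 0.0269 + 0.0807 = 0.1076 ≈ 0.108

0.108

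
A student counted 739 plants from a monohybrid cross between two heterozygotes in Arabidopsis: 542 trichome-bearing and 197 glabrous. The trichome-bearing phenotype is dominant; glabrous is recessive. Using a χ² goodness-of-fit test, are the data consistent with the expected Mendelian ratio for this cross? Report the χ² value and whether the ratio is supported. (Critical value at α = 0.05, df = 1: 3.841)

1.083; consistent

For a monohybrid cross between heterozygotes with complete dominance, the expected phenotypic ratio is 3:1.
The 3:1 ratio has 4 parts, so with N = 739 the expected counts are:
  trichome-bearing: 739 × 3/4 = 554.25
  glabrous: 739 × 1/4 = 184.75
χ² = Σ (O − E)² / E
  trichome-bearing: (542 − 554.25)² / 554.25 = 0.2707
  glabrous: (197 − 184.75)² / 184.75 = 0.8122
χ² = 0.2707 + 0.8122 = 1.0829 ≈ 1.083
Degrees of freedom = 2 − 1 = 1; critical value at α = 0.05 is 3.841.
Since 1.083 < 3.841, we fail to reject the null hypothesis — the data are consistent with the 3:1 ratio.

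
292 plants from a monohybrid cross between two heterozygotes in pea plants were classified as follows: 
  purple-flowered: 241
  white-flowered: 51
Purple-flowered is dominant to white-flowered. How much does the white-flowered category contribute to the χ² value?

6.630

For a monohybrid cross between heterozygotes with complete dominance, the expected phenotypic ratio is 3:1.
Under the 3:1 hypothesis (Σ ratio = 4, N = 292):
  purple-flowered: 292 × 3/4 = 219
  white-flowered: 292 × 1/4 = 73
Contribution of white-flowered: (51 − 73)² / 73 = 6.6301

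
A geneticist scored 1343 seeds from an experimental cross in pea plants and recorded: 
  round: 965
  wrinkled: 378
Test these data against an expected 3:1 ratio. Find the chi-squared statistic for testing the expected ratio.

7.089

Under the 3:1 hypothesis (Σ ratio = 4, N = 1343):
  round: 1343 × 3/4 = 1007.25
  wrinkled: 1343 × 1/4 = 335.75
χ² = Σ (O − E)² / E
  round: (965 − 1007.25)² / 1007.25 = 1.7722
  wrinkled: (378 − 335.75)² / 335.75 = 5.3166
χ² = 1.7722 + 5.3166 = 7.0888 ≈ 7.089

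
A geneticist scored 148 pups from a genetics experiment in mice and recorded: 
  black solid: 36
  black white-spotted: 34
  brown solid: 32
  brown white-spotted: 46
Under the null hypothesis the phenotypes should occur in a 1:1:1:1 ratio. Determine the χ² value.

3.135

Total ratio parts = 4. Expected numbers out of 148:
  black solid: 148 × 1/4 = 37
  black white-spotted: 148 × 1/4 = 37
  brown solid: 148 × 1/4 = 37
  brown white-spotted: 148 × 1/4 = 37
χ² = Σ (O − E)² / E
  black solid: (36 − 37)² / 37 = 0.0270
  black white-spotted: (34 − 37)² / 37 = 0.2432
  brown solid: (32 − 37)² / 37 = 0.6757
  brown white-spotted: (46 − 37)² / 37 = 2.1892
χ² = 0.0270 + 0.2432 + 0.6757 + 2.1892 = 3.1351 ≈ 3.135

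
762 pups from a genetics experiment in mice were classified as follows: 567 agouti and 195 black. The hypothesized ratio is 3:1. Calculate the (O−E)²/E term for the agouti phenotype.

Expected counts for N = 762 under a 3:1 ratio (total parts = 4):
  agouti: 762 × 3/4 = 571.5
  black: 762 × 1/4 = 190.5
Contribution of agouti: (567 − 571.5)² / 571.5 = 0.0354

0.035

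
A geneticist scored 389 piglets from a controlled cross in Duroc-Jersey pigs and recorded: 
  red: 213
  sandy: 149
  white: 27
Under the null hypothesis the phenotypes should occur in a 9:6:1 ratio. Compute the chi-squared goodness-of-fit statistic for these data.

Total ratio parts = 16. Expected numbers out of 389:
  red: 389 × 9/16 = 218.8125
  sandy: 389 × 6/16 = 145.875
  white: 389 × 1/16 = 24.3125
χ² = Σ (O − E)² / E
  red: (213 − 218.8125)² / 218.8125 = 0.1544
  sandy: (149 − 145.875)² / 145.875 = 0.0669
  white: (27 − 24.3125)² / 24.3125 = 0.2971
χ² = 0.1544 + 0.0669 + 0.2971 = 0.5184 ≈ 0.518

0.518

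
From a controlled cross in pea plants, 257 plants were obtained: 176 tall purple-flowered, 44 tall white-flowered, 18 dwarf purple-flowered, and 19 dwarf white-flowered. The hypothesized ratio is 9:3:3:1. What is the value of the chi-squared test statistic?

26.649

Under the 9:3:3:1 hypothesis (Σ ratio = 16, N = 257):
  tall purple-flowered: 257 × 9/16 = 144.5625
  tall white-flowered: 257 × 3/16 = 48.1875
  dwarf purple-flowered: 257 × 3/16 = 48.1875
  dwarf white-flowered: 257 × 1/16 = 16.0625
χ² = Σ (O − E)² / E
  tall purple-flowered: (176 − 144.5625)² / 144.5625 = 6.8366
  tall white-flowered: (44 − 48.1875)² / 48.1875 = 0.3639
  dwarf purple-flowered: (18 − 48.1875)² / 48.1875 = 18.9112
  dwarf white-flowered: (19 − 16.0625)² / 16.0625 = 0.5372
χ² = 6.8366 + 0.3639 + 18.9112 + 0.5372 = 26.6489 ≈ 26.649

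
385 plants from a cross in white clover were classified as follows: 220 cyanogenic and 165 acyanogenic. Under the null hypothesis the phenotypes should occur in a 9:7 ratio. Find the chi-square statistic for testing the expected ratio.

0.125

Under the 9:7 hypothesis (Σ ratio = 16, N = 385):
  cyanogenic: 385 × 9/16 = 216.5625
  acyanogenic: 385 × 7/16 = 168.4375
χ² = Σ (O − E)² / E
  cyanogenic: (220 − 216.5625)² / 216.5625 = 0.0546
  acyanogenic: (165 − 168.4375)² / 168.4375 = 0.0702
χ² = 0.0546 + 0.0702 = 0.1248 ≈ 0.125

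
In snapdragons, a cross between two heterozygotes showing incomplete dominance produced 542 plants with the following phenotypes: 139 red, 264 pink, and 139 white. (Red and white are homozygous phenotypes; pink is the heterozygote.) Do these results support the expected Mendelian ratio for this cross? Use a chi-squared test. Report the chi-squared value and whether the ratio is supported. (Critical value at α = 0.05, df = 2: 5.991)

0.362; consistent

With incomplete dominance, a heterozygote × heterozygote cross gives a 1:2:1 phenotypic ratio.
The 1:2:1 ratio has 4 parts, so with N = 542 the expected counts are:
  red: 542 × 1/4 = 135.5
  pink: 542 × 2/4 = 271
  white: 542 × 1/4 = 135.5
χ² = Σ (O − E)² / E
  red: (139 − 135.5)² / 135.5 = 0.0904
  pink: (264 − 271)² / 271 = 0.1808
  white: (139 − 135.5)² / 135.5 = 0.0904
χ² = 0.0904 + 0.1808 + 0.0904 = 0.3616 ≈ 0.362
Degrees of freedom = 3 − 1 = 2; critical value at α = 0.05 is 5.991.
Since 0.362 < 5.991, we fail to reject the null hypothesis — the data are consistent with the 1:2:1 ratio.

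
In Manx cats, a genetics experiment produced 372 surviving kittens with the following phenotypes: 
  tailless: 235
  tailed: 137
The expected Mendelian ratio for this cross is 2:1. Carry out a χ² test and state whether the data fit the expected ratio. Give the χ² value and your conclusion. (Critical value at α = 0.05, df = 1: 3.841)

Under the 2:1 hypothesis (Σ ratio = 3, N = 372):
  tailless: 372 × 2/3 = 248
  tailed: 372 × 1/3 = 124
χ² = Σ (O − E)² / E
  tailless: (235 − 248)² / 248 = 0.6815
  tailed: (137 − 124)² / 124 = 1.3629
χ² = 0.6815 + 1.3629 = 2.0444 ≈ 2.044
Degrees of freedom = 2 − 1 = 1; critical value at α = 0.05 is 3.841.
Since 2.044 < 3.841, we fail to reject the null hypothesis — the data are consistent with the 2:1 ratio.

2.044; consistent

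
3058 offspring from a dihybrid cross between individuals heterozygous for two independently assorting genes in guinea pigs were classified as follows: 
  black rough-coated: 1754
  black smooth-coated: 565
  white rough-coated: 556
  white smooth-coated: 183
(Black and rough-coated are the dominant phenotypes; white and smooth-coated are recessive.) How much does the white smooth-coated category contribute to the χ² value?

A dihybrid F₂ with independent assortment and complete dominance at both loci gives a 9:3:3:1 phenotypic ratio.
Expected counts for N = 3058 under a 9:3:3:1 ratio (total parts = 16):
  black rough-coated: 3058 × 9/16 = 1720.125
  black smooth-coated: 3058 × 3/16 = 573.375
  white rough-coated: 3058 × 3/16 = 573.375
  white smooth-coated: 3058 × 1/16 = 191.125
Contribution of white smooth-coated: (183 − 191.125)² / 191.125 = 0.3454

0.345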